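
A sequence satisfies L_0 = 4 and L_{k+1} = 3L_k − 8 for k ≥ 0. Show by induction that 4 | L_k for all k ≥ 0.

Base case: L_0 = 4 = 4·1, so 4 | L_0.
Assume 4 | L_r, so L_r = 4t for some integer t.
Then L_{r+1} = 3L_r − 8 = 3·(4t) − 8 = 4(3t − 2), so 4 | L_{r+1}.
This completes the inductive step, so 4 | L_k for all k ≥ 0.

4 | L_k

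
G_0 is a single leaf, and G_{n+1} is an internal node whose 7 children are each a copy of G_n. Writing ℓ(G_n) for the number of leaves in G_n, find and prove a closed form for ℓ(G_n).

Claim: ℓ(G_n) = 7^n.

Base case: ℓ(G_0) = 1, and 7^0 = 1.
Assume ℓ(G_m) = 7^m.
Then ℓ(G_{m+1}) = 7·ℓ(G_m) = 7·7^m = 7^{m+1}.
By induction, ℓ(G_n) = 7^n for all n ≥ 0.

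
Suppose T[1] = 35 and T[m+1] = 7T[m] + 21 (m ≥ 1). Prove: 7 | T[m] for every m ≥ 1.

Base case: T[1] = 35 = 7·5, so 7 | T[1].
Assume 7 | T[k], so T[k] = 7t for some integer t.
Then T[k+1] = 7T[k] + 21 = 7·(7t) + 21 = 7(7t + 3), so 7 | T[k+1].
By induction, 7 | T[m] for all m ≥ 1.

7 | T[m]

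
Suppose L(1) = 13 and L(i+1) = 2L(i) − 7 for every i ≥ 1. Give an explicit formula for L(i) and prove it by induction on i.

Claim: L(i) = 3·2^i + 7.

Base case: L(1) = 13, and 3·2^1 + 7 = 6 + 7 = 13.
Assume L(k) = 3·2^k + 7 for some k ≥ 1.
Then L(k+1) = 2L(k) − 7 = 2·(3·2^k + 7) − 7 = 6·2^k + 14 − 7 = 3·2^{k+1} + 7.
So the formula holds for k+1, and by induction L(i) = 3·2^i + 7 for all i ≥ 1.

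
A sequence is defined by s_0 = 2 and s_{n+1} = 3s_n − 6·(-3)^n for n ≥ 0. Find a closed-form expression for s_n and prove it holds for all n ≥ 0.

Claim: s_n = 3^n + (-3)^n.

Base case: s_0 = 2, and 3^0 + (-3)^0 = 1 + 1 = 2.
Assume s_r = 3^r + (-3)^r for some r ≥ 0.
Then s_{r+1} = 3s_r − 6·(-3)^r = 3·(3^r + (-3)^r) − 6·(-3)^r = 3^{r+1} + 3·(-3)^r − 6·(-3)^r = 3^{r+1} − 3·(-3)^r = 3^{r+1} + (-3)^{r+1}.
So the formula holds for r+1, and by induction s_n = 3^n + (-3)^n for all n ≥ 0.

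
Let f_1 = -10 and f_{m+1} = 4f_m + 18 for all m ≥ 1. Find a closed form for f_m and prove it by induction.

Claim: f_m = -4^m − 6.

Base case: f_1 = -10, and -4^1 − 6 = -4 − 6 = -10.
Assume f_j = -4^j − 6 for some j ≥ 1.
Then f_{j+1} = 4f_j + 18 = 4·(-4^j − 6) + 18 = -4^{j+1} − 24 + 18 = -4^{j+1} − 6.
By induction, f_m = -4^m − 6 for all m ≥ 1.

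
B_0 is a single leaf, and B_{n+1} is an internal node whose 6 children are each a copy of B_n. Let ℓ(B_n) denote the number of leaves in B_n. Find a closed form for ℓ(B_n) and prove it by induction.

Claim: ℓ(B_n) = 6^n.

Base case: ℓ(B_0) = 1, and 6^0 = 1.
Assume ℓ(B_k) = 6^k.
Then ℓ(B_{k+1}) = 6·ℓ(B_k) = 6·6^k = 6^{k+1}.
By induction, ℓ(B_n) = 6^n for all n ≥ 0.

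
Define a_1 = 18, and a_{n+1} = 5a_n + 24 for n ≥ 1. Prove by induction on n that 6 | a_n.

Base case: a_1 = 18 = 6·3, so 6 | a_1.
Assume 6 | a_k, so a_k = 6t for some integer t.
Then a_{k+1} = 5a_k + 24 = 5·(6t) + 24 = 6(5t + 4), so 6 | a_{k+1}.
By induction, 6 | a_n for all n ≥ 1.

6 | a_n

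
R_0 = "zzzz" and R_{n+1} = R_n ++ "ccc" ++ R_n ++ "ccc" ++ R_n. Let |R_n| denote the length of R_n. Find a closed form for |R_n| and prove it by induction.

Claim: |R_n| = 7·3^n − 3.

Base case: |R_0| = 4, and 7·3^0 − 3 = 4.
Assume |R_k| = 7·3^k − 3.
Then |R_{k+1}| = 3|R_k| + 6 = 3(7·3^k − 3) + 6 = 7·3^{k+1} − 9 + 6 = 7·3^{k+1} − 3.
So the formula holds for k+1, and by induction |R_n| = 7·3^n − 3 for all n ≥ 0.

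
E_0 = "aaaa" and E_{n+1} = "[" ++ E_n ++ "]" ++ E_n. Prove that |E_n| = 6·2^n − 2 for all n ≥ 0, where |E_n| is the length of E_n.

Base case: |E_0| = 4, and 6·2^0 − 2 = 4.
Assume |E_m| = 6·2^m − 2.
Then |E_{m+1}| = 1 + |E_m| + 1 + |E_m| = 2|E_m| + 2 = 2(6·2^m − 2) + 2 = 6·2^{m+1} − 4 + 2 = 6·2^{m+1} − 2.
So the formula holds for m+1, and by induction |E_n| = 6·2^n − 2 for all n ≥ 0.

|E_n| = 6·2^n − 2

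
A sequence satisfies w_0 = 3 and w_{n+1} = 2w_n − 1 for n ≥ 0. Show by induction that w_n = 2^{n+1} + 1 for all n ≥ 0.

Base case: w_0 = 3, and 2^{0+1} + 1 = 2 + 1 = 3.
Assume w_j = 2^{j+1} + 1 for some j ≥ 0.
Then w_{j+1} = 2w_j − 1 = 2·(2^{j+1} + 1) − 1 = 2^{j+2} + 2 − 1 = 2^{j+2} + 1.
So the formula holds for j+1, and by induction w_n = 2^{n+1} + 1 for all n ≥ 0.

w_n = 2^{n+1} + 1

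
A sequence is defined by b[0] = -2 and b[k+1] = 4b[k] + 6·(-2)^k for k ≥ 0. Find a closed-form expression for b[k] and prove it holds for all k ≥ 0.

Claim: b[k] = -4^k − (-2)^k.

Base case: b[0] = -2, and -4^0 − (-2)^0 = -1 − 1 = -2.
Assume b[j] = -4^j − (-2)^j for some j ≥ 0.
Then b[j+1] = 4b[j] + 6·(-2)^j = 4·(-4^j − (-2)^j) + 6·(-2)^j = -4^{j+1} − 4·(-2)^j + 6·(-2)^j = -4^{j+1} + 2·(-2)^j = -4^{j+1} − (-2)^{j+1}.
So the formula holds for j+1, and by induction b[k] = -4^k − (-2)^k for all k ≥ 0.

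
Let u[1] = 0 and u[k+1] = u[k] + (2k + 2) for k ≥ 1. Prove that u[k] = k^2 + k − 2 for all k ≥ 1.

Base case: u[1] = 0, and 1^2 + 1 − 2 = 0.
Assume u[r] = r^2 + r − 2.
Then u[r+1] = u[r] + (2r + 2) = (r^2 + r − 2) + (2r + 2) = r^2 + 3r,
and (r+1)^2 + (r+1) − 2 = r^2 + 3r.
This completes the inductive step, so u[k] = k^2 + k − 2 for all k ≥ 1.

u[k] = k^2 + k − 2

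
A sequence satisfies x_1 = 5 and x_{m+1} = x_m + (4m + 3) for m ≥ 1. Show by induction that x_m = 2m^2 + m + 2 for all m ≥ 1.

Base case: x_1 = 5, and 2·1^2 + 1 + 2 = 5.
Assume x_k = 2k^2 + k + 2.
Then x_{k+1} = x_k + (4k + 3) = (2k^2 + k + 2) + (4k + 3) = 2k^2 + 5k + 5,
and 2·(k+1)^2 + (k+1) + 2 = 2k^2 + 5k + 5.
This completes the inductive step, so x_m = 2m^2 + m + 2 for all m ≥ 1.

x_m = 2m^2 + m + 2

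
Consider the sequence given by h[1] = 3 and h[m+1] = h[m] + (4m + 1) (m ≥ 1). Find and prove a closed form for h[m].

Claim: h[m] = 2m^2 − m + 2.

Base case: h[1] = 3, and 2·1^2 − 1 + 2 = 3.
Assume h[r] = 2r^2 − r + 2.
Then h[r+1] = h[r] + (4r + 1) = (2r^2 − r + 2) + (4r + 1) = 2r^2 + 3r + 3,
and 2·(r+1)^2 − (r+1) + 2 = 2r^2 + 3r + 3.
By induction, h[m] = 2m^2 − m + 2 for all m ≥ 1.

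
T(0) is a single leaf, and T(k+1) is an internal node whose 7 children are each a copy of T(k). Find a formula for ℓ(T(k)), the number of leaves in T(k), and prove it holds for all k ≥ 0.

Claim: ℓ(T(k)) = 7^k.

Base case: ℓ(T(0)) = 1, and 7^0 = 1.
Assume ℓ(T(m)) = 7^m.
Then ℓ(T(m+1)) = 7·ℓ(T(m)) = 7·7^m = 7^{m+1}.
By induction, ℓ(T(k)) = 7^k for all k ≥ 0.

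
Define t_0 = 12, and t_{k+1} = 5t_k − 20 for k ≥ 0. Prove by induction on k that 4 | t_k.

Base case: t_0 = 12 = 4·3, so 4 | t_0.
Assume 4 | t_m, so t_m = 4s for some integer s.
Then t_{m+1} = 5t_m − 20 = 5·(4s) − 20 = 4(5s − 5), so 4 | t_{m+1}.
Hence 4 | t_k for every k ≥ 0, by induction.

4 | t_k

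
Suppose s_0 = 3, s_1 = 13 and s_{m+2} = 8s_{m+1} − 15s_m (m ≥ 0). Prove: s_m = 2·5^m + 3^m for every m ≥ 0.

Base cases: s_0 = 3 and 2·5^0 + 3^0 = 3; s_1 = 13 and 2·5^1 + 3^1 = 13.
Assume s_i = 2·5^i + 3^i for all 0 ≤ i ≤ j, where j ≥ 1.
Then s_{j+1} = 8s_j − 15s_{j−1} = 8·(2·5^j + 3^j) − 15·(2·5^{j−1} + 3^{j−1}) = 2·(8·5 − 15)5^{j−1} + (8·3 − 15)3^{j−1} = 50·5^{j−1} + 9·3^{j−1} = 2·5^{j+1} + 3^{j+1}.
This completes the inductive step, so s_m = 2·5^m + 3^m for all m ≥ 0.

s_m = 2·5^m + 3^m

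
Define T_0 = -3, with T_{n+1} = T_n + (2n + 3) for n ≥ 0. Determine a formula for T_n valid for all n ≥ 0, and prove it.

Claim: T_n = n^2 + 2n − 3.

Base case: T_0 = -3, and 0^2 + 2·0 − 3 = -3.
Assume T_j = j^2 + 2j − 3.
Then T_{j+1} = T_j + (2j + 3) = (j^2 + 2j − 3) + (2j + 3) = j^2 + 4j,
and (j+1)^2 + 2·(j+1) − 3 = j^2 + 4j.
Hence T_n = n^2 + 2n − 3 for every n ≥ 0, by induction.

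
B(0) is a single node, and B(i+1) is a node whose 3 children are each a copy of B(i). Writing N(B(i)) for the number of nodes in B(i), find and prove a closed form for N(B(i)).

Claim: N(B(i)) = (3^{i+1} − 1)/2.

Base case: N(B(0)) = 1, and (3^{0+1} − 1)/2 = 1.
Assume N(B(m)) = (3^{m+1} − 1)/2.
Then N(B(m+1)) = 1 + 3N(B(m)) = 1 + 3·(3^{m+1} − 1)/2 = 1 + (3^{m+2} − 3)/2 = (2 + 3^{m+2} − 3)/2 = (3^{m+2} − 1)/2.
Hence N(B(i)) = (3^{i+1} − 1)/2 for every i ≥ 0, by induction.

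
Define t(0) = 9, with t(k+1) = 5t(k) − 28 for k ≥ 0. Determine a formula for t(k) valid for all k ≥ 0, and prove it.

Claim: t(k) = 2·5^k + 7.

Base case: t(0) = 9, and 2·5^0 + 7 = 2 + 7 = 9.
Assume t(m) = 2·5^m + 7 for some m ≥ 0.
Then t(m+1) = 5t(m) − 28 = 5·(2·5^m + 7) − 28 = 10·5^m + 35 − 28 = 2·5^{m+1} + 7.
By induction, t(k) = 2·5^k + 7 for all k ≥ 0.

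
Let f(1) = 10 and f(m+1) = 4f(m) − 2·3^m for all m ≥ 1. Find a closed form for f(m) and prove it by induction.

Claim: f(m) = 4^m + 2·3^m.

Base case: f(1) = 10, and 4^1 + 2·3^1 = 4 + 6 = 10.
Assume f(j) = 4^j + 2·3^j for some j ≥ 1.
Then f(j+1) = 4f(j) − 2·3^j = 4·(4^j + 2·3^j) − 2·3^j = 4^{j+1} + 8·3^j − 2·3^j = 4^{j+1} + 6·3^j = 4^{j+1} + 2·3^{j+1}.
By induction, f(m) = 4^m + 2·3^m for all m ≥ 1.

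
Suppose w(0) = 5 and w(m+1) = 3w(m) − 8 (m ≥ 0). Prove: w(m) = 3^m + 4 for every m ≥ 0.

Base case: w(0) = 5, and 3^0 + 4 = 1 + 4 = 5.
Assume w(j) = 3^j + 4 for some j ≥ 0.
Then w(j+1) = 3w(j) − 8 = 3·(3^j + 4) − 8 = 3^{j+1} + 12 − 8 = 3^{j+1} + 4.
So the formula holds for j+1, and by induction w(m) = 3^m + 4 for all m ≥ 0.

w(m) = 3^m + 4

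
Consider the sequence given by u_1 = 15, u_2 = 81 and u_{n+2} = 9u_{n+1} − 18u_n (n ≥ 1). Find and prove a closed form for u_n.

Claim: u_n = 2·6^n + 3^n.

Base cases: u_1 = 15 and 2·6^1 + 3^1 = 15; u_2 = 81 and 2·6^2 + 3^2 = 81.
Assume u_j = 2·6^j + 3^j for all 1 ≤ j ≤ k, where k ≥ 2.
Then u_{k+1} = 9u_k − 18u_{k−1} = 9·(2·6^k + 3^k) − 18·(2·6^{k−1} + 3^{k−1}) = 2·(9·6 − 18)6^{k−1} + (9·3 − 18)3^{k−1} = 72·6^{k−1} + 9·3^{k−1} = 2·6^{k+1} + 3^{k+1}.
Hence u_n = 2·6^n + 3^n for every n ≥ 1, by strong induction.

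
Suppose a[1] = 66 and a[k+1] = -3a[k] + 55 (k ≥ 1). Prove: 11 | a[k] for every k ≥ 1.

Base case: a[1] = 66 = 11·6, so 11 | a[1].
Assume 11 | a[r], so a[r] = 11t for some integer t.
Then a[r+1] = -3a[r] + 55 = -3·(11t) + 55 = 11(-3t + 5), so 11 | a[r+1].
So the property holds for r+1, and by induction 11 | a[k] for all k ≥ 1.

11 | a[k]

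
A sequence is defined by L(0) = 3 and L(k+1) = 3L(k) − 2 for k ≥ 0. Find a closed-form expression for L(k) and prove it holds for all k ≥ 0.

Claim: L(k) = 2·3^k + 1.

Base case: L(0) = 3, and 2·3^0 + 1 = 2 + 1 = 3.
Assume L(r) = 2·3^r + 1 for some r ≥ 0.
Then L(r+1) = 3L(r) − 2 = 3·(2·3^r + 1) − 2 = 6·3^r + 3 − 2 = 2·3^{r+1} + 1.
Hence L(k) = 2·3^k + 1 for every k ≥ 0, by induction.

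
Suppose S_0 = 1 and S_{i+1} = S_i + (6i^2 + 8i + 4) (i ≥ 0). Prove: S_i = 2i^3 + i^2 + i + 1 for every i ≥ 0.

Base case: S_0 = 1, and 2·0^3 + 0^2 + 0 + 1 = 1.
Assume S_k = 2k^3 + k^2 + k + 1.
Then S_{k+1} = S_k + (6k^2 + 8k + 4) = (2k^3 + k^2 + k + 1) + (6k^2 + 8k + 4) = 2k^3 + 7k^2 + 9k + 5,
and 2·(k+1)^3 + (k+1)^2 + (k+1) + 1 = 2k^3 + 7k^2 + 9k + 5.
By induction, S_i = 2i^3 + i^2 + i + 1 for all i ≥ 0.

S_i = 2i^3 + i^2 + i + 1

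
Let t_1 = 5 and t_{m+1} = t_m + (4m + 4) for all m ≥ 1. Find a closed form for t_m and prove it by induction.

Claim: t_m = 2m^2 + 2m + 1.

Base case: t_1 = 5, and 2·1^2 + 2·1 + 1 = 5.
Assume t_j = 2j^2 + 2j + 1.
Then t_{j+1} = t_j + (4j + 4) = (2j^2 + 2j + 1) + (4j + 4) = 2j^2 + 6j + 5,
and 2·(j+1)^2 + 2·(j+1) + 1 = 2j^2 + 6j + 5.
By induction, t_m = 2m^2 + 2m + 1 for all m ≥ 1.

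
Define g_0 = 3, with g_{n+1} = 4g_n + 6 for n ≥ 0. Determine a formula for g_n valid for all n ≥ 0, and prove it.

Claim: g_n = 5·4^n − 2.

Base case: g_0 = 3, and 5·4^0 − 2 = 5 − 2 = 3.
Assume g_j = 5·4^j − 2 for some j ≥ 0.
Then g_{j+1} = 4g_j + 6 = 4·(5·4^j − 2) + 6 = 20·4^j − 8 + 6 = 5·4^{j+1} − 2.
Hence g_n = 5·4^n − 2 for every n ≥ 0, by induction.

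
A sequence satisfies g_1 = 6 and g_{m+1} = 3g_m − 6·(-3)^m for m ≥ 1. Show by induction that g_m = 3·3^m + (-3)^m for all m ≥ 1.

Base case: g_1 = 6, and 3·3^1 + (-3)^1 = 9 − 3 = 6.
Assume g_k = 3·3^k + (-3)^k for some k ≥ 1.
Then g_{k+1} = 3g_k − 6·(-3)^k = 3·(3·3^k + (-3)^k) − 6·(-3)^k = 3·3^{k+1} + 3·(-3)^k − 6·(-3)^k = 3·3^{k+1} − 3·(-3)^k = 3·3^{k+1} + (-3)^{k+1}.
So the formula holds for k+1, and by induction g_m = 3·3^m + (-3)^m for all m ≥ 1.

g_m = 3·3^m + (-3)^m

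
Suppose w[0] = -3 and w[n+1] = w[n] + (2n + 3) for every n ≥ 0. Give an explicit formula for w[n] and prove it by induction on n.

Claim: w[n] = n^2 + 2n − 3.

Base case: w[0] = -3, and 0^2 + 2·0 − 3 = -3.
Assume w[r] = r^2 + 2r − 3.
Then w[r+1] = w[r] + (2r + 3) = (r^2 + 2r − 3) + (2r + 3) = r^2 + 4r,
and (r+1)^2 + 2·(r+1) − 3 = r^2 + 4r.
By induction, w[n] = n^2 + 2n − 3 for all n ≥ 0.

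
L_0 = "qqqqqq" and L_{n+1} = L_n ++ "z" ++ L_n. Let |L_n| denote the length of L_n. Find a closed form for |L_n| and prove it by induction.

Claim: |L_n| = 7·2^n − 1.

Base case: |L_0| = 6, and 7·2^0 − 1 = 6.
Assume |L_j| = 7·2^j − 1.
Then |L_{j+1}| = |L_j| + 1 + |L_j| = 2|L_j| + 1 = 2(7·2^j − 1) + 1 = 7·2^{j+1} − 2 + 1 = 7·2^{j+1} − 1.
So the formula holds for j+1, and by induction |L_n| = 7·2^n − 1 for all n ≥ 0.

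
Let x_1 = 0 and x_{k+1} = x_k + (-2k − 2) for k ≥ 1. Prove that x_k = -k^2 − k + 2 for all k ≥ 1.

Base case: x_1 = 0, and -1^2 − 1 + 2 = 0.
Assume x_r = -r^2 − r + 2.
Then x_{r+1} = x_r + (-2r − 2) = (-r^2 − r + 2) + (-2r − 2) = -r^2 − 3r,
and -(r+1)^2 − (r+1) + 2 = -r^2 − 3r.
Hence x_k = -k^2 − k + 2 for every k ≥ 1, by induction.

x_k = -k^2 − k + 2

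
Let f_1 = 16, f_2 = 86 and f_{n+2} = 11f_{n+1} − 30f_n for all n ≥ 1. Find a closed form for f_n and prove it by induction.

Claim: f_n = 2·5^n + 6^n.

Base cases: f_1 = 16 and 2·5^1 + 6^1 = 16; f_2 = 86 and 2·5^2 + 6^2 = 86.
Assume f_j = 2·5^j + 6^j for all 1 ≤ j ≤ r, where r ≥ 2.
Then f_{r+1} = 11f_r − 30f_{r−1} = 11·(2·5^r + 6^r) − 30·(2·5^{r−1} + 6^{r−1}) = 2·(11·5 − 30)5^{r−1} + (11·6 − 30)6^{r−1} = 50·5^{r−1} + 36·6^{r−1} = 2·5^{r+1} + 6^{r+1}.
Hence f_n = 2·5^n + 6^n for every n ≥ 1, by strong induction.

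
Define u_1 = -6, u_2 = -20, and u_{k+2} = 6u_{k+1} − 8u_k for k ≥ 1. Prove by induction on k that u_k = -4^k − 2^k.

Base cases: u_1 = -6 and -4^1 − 2^1 = -6; u_2 = -20 and -4^2 − 2^2 = -20.
Assume u_j = -4^j − 2^j for all 1 ≤ j ≤ m, where m ≥ 2.
Then u_{m+1} = 6u_m − 8u_{m−1} = 6·(-4^m − 2^m) − 8·(-4^{m−1} − 2^{m−1}) = -(6·4 − 8)4^{m−1} − (6·2 − 8)2^{m−1} = -16·4^{m−1} − 4·2^{m−1} = -4^{m+1} − 2^{m+1}.
Hence u_k = -4^k − 2^k for every k ≥ 1, by strong induction.

u_k = -4^k − 2^k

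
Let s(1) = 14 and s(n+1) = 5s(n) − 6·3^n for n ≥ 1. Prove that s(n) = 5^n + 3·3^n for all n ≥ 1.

Base case: s(1) = 14, and 5^1 + 3·3^1 = 5 + 9 = 14.
Assume s(r) = 5^r + 3·3^r for some r ≥ 1.
Then s(r+1) = 5s(r) − 6·3^r = 5·(5^r + 3·3^r) − 6·3^r = 5^{r+1} + 15·3^r − 6·3^r = 5^{r+1} + 9·3^r = 5^{r+1} + 3·3^{r+1}.
So the formula holds for r+1, and by induction s(n) = 5^n + 3·3^n for all n ≥ 1.

s(n) = 5^n + 3·3^n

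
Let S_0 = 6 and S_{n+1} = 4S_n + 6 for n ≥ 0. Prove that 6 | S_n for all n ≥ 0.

Base case: S_0 = 6 = 6·1, so 6 | S_0.
Assume 6 | S_r, so S_r = 6t for some integer t.
Then S_{r+1} = 4S_r + 6 = 4·(6t) + 6 = 6(4t + 1), so 6 | S_{r+1}.
Hence 6 | S_n for every n ≥ 0, by induction.

6 | S_n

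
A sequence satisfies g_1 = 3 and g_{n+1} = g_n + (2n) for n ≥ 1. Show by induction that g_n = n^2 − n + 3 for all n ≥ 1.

Base case: g_1 = 3, and 1^2 − 1 + 3 = 3.
Assume g_m = m^2 − m + 3.
Then g_{m+1} = g_m + (2m) = (m^2 − m + 3) + (2m) = m^2 + m + 3,
and (m+1)^2 − (m+1) + 3 = m^2 + m + 3.
By induction, g_n = n^2 − n + 3 for all n ≥ 1.

g_n = n^2 − n + 3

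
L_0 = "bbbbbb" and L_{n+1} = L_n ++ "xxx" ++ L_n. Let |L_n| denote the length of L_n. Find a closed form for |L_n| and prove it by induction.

Claim: |L_n| = 9·2^n − 3.

Base case: |L_0| = 6, and 9·2^0 − 3 = 6.
Assume |L_j| = 9·2^j − 3.
Then |L_{j+1}| = |L_j| + 3 + |L_j| = 2|L_j| + 3 = 2(9·2^j − 3) + 3 = 9·2^{j+1} − 6 + 3 = 9·2^{j+1} − 3.
So the formula holds for j+1, and by induction |L_n| = 9·2^n − 3 for all n ≥ 0.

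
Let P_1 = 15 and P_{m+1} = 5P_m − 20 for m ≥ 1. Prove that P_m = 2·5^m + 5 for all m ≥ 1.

Base case: P_1 = 15, and 2·5^1 + 5 = 10 + 5 = 15.
Assume P_r = 2·5^r + 5 for some r ≥ 1.
Then P_{r+1} = 5P_r − 20 = 5·(2·5^r + 5) − 20 = 10·5^r + 25 − 20 = 2·5^{r+1} + 5.
By induction, P_m = 2·5^m + 5 for all m ≥ 1.

P_m = 2·5^m + 5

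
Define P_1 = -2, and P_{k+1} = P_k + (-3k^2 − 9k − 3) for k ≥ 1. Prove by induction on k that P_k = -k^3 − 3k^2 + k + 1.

Base case: P_1 = -2, and -1^3 − 3·1^2 + 1 + 1 = -2.
Assume P_r = -r^3 − 3r^2 + r + 1.
Then P_{r+1} = P_r + (-3r^2 − 9r − 3) = (-r^3 − 3r^2 + r + 1) + (-3r^2 − 9r − 3) = -r^3 − 6r^2 − 8r − 2,
and -(r+1)^3 − 3·(r+1)^2 + (r+1) + 1 = -r^3 − 6r^2 − 8r − 2.
By induction, P_k = -k^3 − 3k^2 + k + 1 for all k ≥ 1.

P_k = -k^3 − 3k^2 + k + 1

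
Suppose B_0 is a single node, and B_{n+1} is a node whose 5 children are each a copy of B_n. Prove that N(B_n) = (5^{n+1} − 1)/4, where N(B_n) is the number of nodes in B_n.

Base case: N(B_0) = 1, and (5^{0+1} − 1)/4 = 1.
Assume N(B_k) = (5^{k+1} − 1)/4.
Then N(B_{k+1}) = 1 + 5N(B_k) = 1 + 5·(5^{k+1} − 1)/4 = 1 + (5^{k+2} − 5)/4 = (4 + 5^{k+2} − 5)/4 = (5^{k+2} − 1)/4.
Hence N(B_n) = (5^{n+1} − 1)/4 for every n ≥ 0, by induction.

N(B_n) = (5^{n+1} − 1)/4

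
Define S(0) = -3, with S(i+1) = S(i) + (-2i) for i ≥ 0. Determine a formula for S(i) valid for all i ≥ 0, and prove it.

Claim: S(i) = -i^2 + i − 3.

Base case: S(0) = -3, and -0^2 + 0 − 3 = -3.
Assume S(m) = -m^2 + m − 3.
Then S(m+1) = S(m) + (-2m) = (-m^2 + m − 3) + (-2m) = -m^2 − m − 3,
and -(m+1)^2 + (m+1) − 3 = -m^2 − m − 3.
This completes the inductive step, so S(i) = -i^2 + i − 3 for all i ≥ 0.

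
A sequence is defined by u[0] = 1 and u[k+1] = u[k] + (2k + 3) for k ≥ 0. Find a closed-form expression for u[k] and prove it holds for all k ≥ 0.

Claim: u[k] = k^2 + 2k + 1.

Base case: u[0] = 1, and 0^2 + 2·0 + 1 = 1.
Assume u[j] = j^2 + 2j + 1.
Then u[j+1] = u[j] + (2j + 3) = (j^2 + 2j + 1) + (2j + 3) = j^2 + 4j + 4,
and (j+1)^2 + 2·(j+1) + 1 = j^2 + 4j + 4.
By induction, u[k] = k^2 + 2k + 1 for all k ≥ 0.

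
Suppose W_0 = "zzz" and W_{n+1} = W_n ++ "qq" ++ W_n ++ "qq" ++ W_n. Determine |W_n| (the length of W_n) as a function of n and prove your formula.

Claim: |W_n| = 5·3^n − 2.

Base case: |W_0| = 3, and 5·3^0 − 2 = 3.
Assume |W_m| = 5·3^m − 2.
Then |W_{m+1}| = 3|W_m| + 4 = 3(5·3^m − 2) + 4 = 5·3^{m+1} − 6 + 4 = 5·3^{m+1} − 2.
So the formula holds for m+1, and by induction |W_n| = 5·3^n − 2 for all n ≥ 0.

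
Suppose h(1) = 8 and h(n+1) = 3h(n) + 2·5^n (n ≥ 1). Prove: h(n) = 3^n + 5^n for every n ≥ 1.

Base case: h(1) = 8, and 3^1 + 5^1 = 3 + 5 = 8.
Assume h(m) = 3^m + 5^m for some m ≥ 1.
Then h(m+1) = 3h(m) + 2·5^m = 3·(3^m + 5^m) + 2·5^m = 3^{m+1} + 3·5^m + 2·5^m = 3^{m+1} + 5·5^m = 3^{m+1} + 5^{m+1}.
Hence h(n) = 3^n + 5^n for every n ≥ 1, by induction.

h(n) = 3^n + 5^n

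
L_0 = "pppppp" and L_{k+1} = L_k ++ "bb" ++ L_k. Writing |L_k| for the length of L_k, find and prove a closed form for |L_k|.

Claim: |L_k| = 2^{k+3} − 2.

Base case: |L_0| = 6, and 2^{0+3} − 2 = 6.
Assume |L_r| = 2^{r+3} − 2.
Then |L_{r+1}| = |L_r| + 2 + |L_r| = 2|L_r| + 2 = 2(2^{r+3} − 2) + 2 = 2^{r+1+3} − 4 + 2 = 2^{r+1+3} − 2.
Hence |L_k| = 2^{k+3} − 2 for every k ≥ 0, by induction.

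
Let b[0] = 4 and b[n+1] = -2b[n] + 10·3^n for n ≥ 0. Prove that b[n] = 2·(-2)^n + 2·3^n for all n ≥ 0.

Base case: b[0] = 4, and 2·(-2)^0 + 2·3^0 = 2 + 2 = 4.
Assume b[m] = 2·(-2)^m + 2·3^m for some m ≥ 0.
Then b[m+1] = -2b[m] + 10·3^m = -2·(2·(-2)^m + 2·3^m) + 10·3^m = 2·(-2)^{m+1} − 4·3^m + 10·3^m = 2·(-2)^{m+1} + 6·3^m = 2·(-2)^{m+1} + 2·3^{m+1}.
So the formula holds for m+1, and by induction b[n] = 2·(-2)^n + 2·3^n for all n ≥ 0.

b[n] = 2·(-2)^n + 2·3^n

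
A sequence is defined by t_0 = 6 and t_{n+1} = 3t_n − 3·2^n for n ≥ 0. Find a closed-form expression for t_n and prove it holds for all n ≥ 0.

Claim: t_n = 3·3^n + 3·2^n.

Base case: t_0 = 6, and 3·3^0 + 3·2^0 = 3 + 3 = 6.
Assume t_j = 3·3^j + 3·2^j for some j ≥ 0.
Then t_{j+1} = 3t_j − 3·2^j = 3·(3·3^j + 3·2^j) − 3·2^j = 3·3^{j+1} + 9·2^j − 3·2^j = 3·3^{j+1} + 6·2^j = 3·3^{j+1} + 3·2^{j+1}.
By induction, t_n = 3·3^n + 3·2^n for all n ≥ 0.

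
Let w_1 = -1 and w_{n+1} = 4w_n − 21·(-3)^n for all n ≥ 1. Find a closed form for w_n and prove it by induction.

Claim: w_n = 2·4^n + 3·(-3)^n.

Base case: w_1 = -1, and 2·4^1 + 3·(-3)^1 = 8 − 9 = -1.
Assume w_j = 2·4^j + 3·(-3)^j for some j ≥ 1.
Then w_{j+1} = 4w_j − 21·(-3)^j = 4·(2·4^j + 3·(-3)^j) − 21·(-3)^j = 2·4^{j+1} + 12·(-3)^j − 21·(-3)^j = 2·4^{j+1} − 9·(-3)^j = 2·4^{j+1} + 3·(-3)^{j+1}.
Hence w_n = 2·4^n + 3·(-3)^n for every n ≥ 1, by induction.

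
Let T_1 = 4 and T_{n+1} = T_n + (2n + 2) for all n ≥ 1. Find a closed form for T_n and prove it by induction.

Claim: T_n = n^2 + n + 2.

Base case: T_1 = 4, and 1^2 + 1 + 2 = 4.
Assume T_k = k^2 + k + 2.
Then T_{k+1} = T_k + (2k + 2) = (k^2 + k + 2) + (2k + 2) = k^2 + 3k + 4,
and (k+1)^2 + (k+1) + 2 = k^2 + 3k + 4.
This completes the inductive step, so T_n = n^2 + n + 2 for all n ≥ 1.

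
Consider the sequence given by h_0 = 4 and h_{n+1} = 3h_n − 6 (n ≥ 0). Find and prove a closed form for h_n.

Claim: h_n = 3^n + 3.

Base case: h_0 = 4, and 3^0 + 3 = 1 + 3 = 4.
Assume h_m = 3^m + 3 for some m ≥ 0.
Then h_{m+1} = 3h_m − 6 = 3·(3^m + 3) − 6 = 3^{m+1} + 9 − 6 = 3^{m+1} + 3.
Hence h_n = 3^n + 3 for every n ≥ 0, by induction.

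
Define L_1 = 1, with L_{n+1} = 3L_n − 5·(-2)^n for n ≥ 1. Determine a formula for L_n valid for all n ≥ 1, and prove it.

Claim: L_n = 3^n + (-2)^n.

Base case: L_1 = 1, and 3^1 + (-2)^1 = 3 − 2 = 1.
Assume L_r = 3^r + (-2)^r for some r ≥ 1.
Then L_{r+1} = 3L_r − 5·(-2)^r = 3·(3^r + (-2)^r) − 5·(-2)^r = 3^{r+1} + 3·(-2)^r − 5·(-2)^r = 3^{r+1} − 2·(-2)^r = 3^{r+1} + (-2)^{r+1}.
By induction, L_n = 3^n + (-2)^n for all n ≥ 1.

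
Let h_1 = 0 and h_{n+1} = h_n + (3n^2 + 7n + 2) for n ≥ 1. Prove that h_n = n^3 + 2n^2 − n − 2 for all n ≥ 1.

Base case: h_1 = 0, and 1^3 + 2·1^2 − 1 − 2 = 0.
Assume h_k = k^3 + 2k^2 − k − 2.
Then h_{k+1} = h_k + (3k^2 + 7k + 2) = (k^3 + 2k^2 − k − 2) + (3k^2 + 7k + 2) = k^3 + 5k^2 + 6k,
and (k+1)^3 + 2·(k+1)^2 − (k+1) − 2 = k^3 + 5k^2 + 6k.
By induction, h_n = n^3 + 2n^2 − n − 2 for all n ≥ 1.

h_n = n^3 + 2n^2 − n − 2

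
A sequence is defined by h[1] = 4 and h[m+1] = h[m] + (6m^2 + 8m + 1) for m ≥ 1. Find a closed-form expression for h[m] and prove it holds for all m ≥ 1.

Claim: h[m] = 2m^3 + m^2 − 2m + 3.

Base case: h[1] = 4, and 2·1^3 + 1^2 − 2·1 + 3 = 4.
Assume h[r] = 2r^3 + r^2 − 2r + 3.
Then h[r+1] = h[r] + (6r^2 + 8r + 1) = (2r^3 + r^2 − 2r + 3) + (6r^2 + 8r + 1) = 2r^3 + 7r^2 + 6r + 4,
and 2·(r+1)^3 + (r+1)^2 − 2·(r+1) + 3 = 2r^3 + 7r^2 + 6r + 4.
Hence h[m] = 2m^3 + m^2 − 2m + 3 for every m ≥ 1, by induction.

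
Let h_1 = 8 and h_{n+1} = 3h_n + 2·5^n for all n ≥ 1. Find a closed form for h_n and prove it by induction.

Claim: h_n = 3^n + 5^n.

Base case: h_1 = 8, and 3^1 + 5^1 = 3 + 5 = 8.
Assume h_k = 3^k + 5^k for some k ≥ 1.
Then h_{k+1} = 3h_k + 2·5^k = 3·(3^k + 5^k) + 2·5^k = 3^{k+1} + 3·5^k + 2·5^k = 3^{k+1} + 5·5^k = 3^{k+1} + 5^{k+1}.
By induction, h_n = 3^n + 5^n for all n ≥ 1.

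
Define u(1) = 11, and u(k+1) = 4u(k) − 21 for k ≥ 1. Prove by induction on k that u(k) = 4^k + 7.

Base case: u(1) = 11, and 4^1 + 7 = 4 + 7 = 11.
Assume u(m) = 4^m + 7 for some m ≥ 1.
Then u(m+1) = 4u(m) − 21 = 4·(4^m + 7) − 21 = 4^{m+1} + 28 − 21 = 4^{m+1} + 7.
By induction, u(k) = 4^k + 7 for all k ≥ 1.

u(k) = 4^k + 7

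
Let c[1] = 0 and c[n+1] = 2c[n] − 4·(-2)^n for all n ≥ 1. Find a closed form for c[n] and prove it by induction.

Claim: c[n] = 2^n + (-2)^n.

Base case: c[1] = 0, and 2^1 + (-2)^1 = 2 − 2 = 0.
Assume c[r] = 2^r + (-2)^r for some r ≥ 1.
Then c[r+1] = 2c[r] − 4·(-2)^r = 2·(2^r + (-2)^r) − 4·(-2)^r = 2^{r+1} + 2·(-2)^r − 4·(-2)^r = 2^{r+1} − 2·(-2)^r = 2^{r+1} + (-2)^{r+1}.
This completes the inductive step, so c[n] = 2^n + (-2)^n for all n ≥ 1.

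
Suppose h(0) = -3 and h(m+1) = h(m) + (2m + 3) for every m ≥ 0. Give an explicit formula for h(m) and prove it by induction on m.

Claim: h(m) = m^2 + 2m − 3.

Base case: h(0) = -3, and 0^2 + 2·0 − 3 = -3.
Assume h(j) = j^2 + 2j − 3.
Then h(j+1) = h(j) + (2j + 3) = (j^2 + 2j − 3) + (2j + 3) = j^2 + 4j,
and (j+1)^2 + 2·(j+1) − 3 = j^2 + 4j.
Hence h(m) = m^2 + 2m − 3 for every m ≥ 0, by induction.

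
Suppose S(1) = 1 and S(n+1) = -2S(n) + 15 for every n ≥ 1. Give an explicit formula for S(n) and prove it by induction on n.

Claim: S(n) = 2·(-2)^n + 5.

Base case: S(1) = 1, and 2·(-2)^1 + 5 = -4 + 5 = 1.
Assume S(k) = 2·(-2)^k + 5 for some k ≥ 1.
Then S(k+1) = -2S(k) + 15 = -2·(2·(-2)^k + 5) + 15 = -4·(-2)^k − 10 + 15 = 2·(-2)^{k+1} + 5.
This completes the inductive step, so S(n) = 2·(-2)^n + 5 for all n ≥ 1.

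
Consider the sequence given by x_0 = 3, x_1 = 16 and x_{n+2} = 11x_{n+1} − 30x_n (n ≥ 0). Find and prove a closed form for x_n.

Claim: x_n = 2·5^n + 6^n.

Base cases: x_0 = 3 and 2·5^0 + 6^0 = 3; x_1 = 16 and 2·5^1 + 6^1 = 16.
Assume x_j = 2·5^j + 6^j for all 0 ≤ j ≤ r, where r ≥ 1.
Then x_{r+1} = 11x_r − 30x_{r−1} = 11·(2·5^r + 6^r) − 30·(2·5^{r−1} + 6^{r−1}) = 2·(11·5 − 30)5^{r−1} + (11·6 − 30)6^{r−1} = 50·5^{r−1} + 36·6^{r−1} = 2·5^{r+1} + 6^{r+1}.
By strong induction, x_n = 2·5^n + 6^n for all n ≥ 0.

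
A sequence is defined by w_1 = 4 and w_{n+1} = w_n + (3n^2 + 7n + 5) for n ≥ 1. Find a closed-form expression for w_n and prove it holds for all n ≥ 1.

Claim: w_n = n^3 + 2n^2 + 2n − 1.

Base case: w_1 = 4, and 1^3 + 2·1^2 + 2·1 − 1 = 4.
Assume w_m = m^3 + 2m^2 + 2m − 1.
Then w_{m+1} = w_m + (3m^2 + 7m + 5) = (m^3 + 2m^2 + 2m − 1) + (3m^2 + 7m + 5) = m^3 + 5m^2 + 9m + 4,
and (m+1)^3 + 2·(m+1)^2 + 2·(m+1) − 1 = m^3 + 5m^2 + 9m + 4.
This completes the inductive step, so w_n = n^3 + 2n^2 + 2n − 1 for all n ≥ 1.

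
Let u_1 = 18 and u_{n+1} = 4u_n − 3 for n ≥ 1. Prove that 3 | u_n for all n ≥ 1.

Base case: u_1 = 18 = 3·6, so 3 | u_1.
Assume 3 | u_m, so u_m = 3t for some integer t.
Then u_{m+1} = 4u_m − 3 = 4·(3t) − 3 = 3(4t − 1), so 3 | u_{m+1}.
By induction, 3 | u_n for all n ≥ 1.

3 | u_n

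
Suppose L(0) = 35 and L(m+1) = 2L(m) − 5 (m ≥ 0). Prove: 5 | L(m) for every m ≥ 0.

Base case: L(0) = 35 = 5·7, so 5 | L(0).
Assume 5 | L(r), so L(r) = 5t for some integer t.
Then L(r+1) = 2L(r) − 5 = 2·(5t) − 5 = 5(2t − 1), so 5 | L(r+1).
So the property holds for r+1, and by induction 5 | L(m) for all m ≥ 0.

5 | L(m)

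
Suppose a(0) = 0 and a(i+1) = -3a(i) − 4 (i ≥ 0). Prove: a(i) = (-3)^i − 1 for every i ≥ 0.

Base case: a(0) = 0, and (-3)^0 − 1 = 1 − 1 = 0.
Assume a(j) = (-3)^j − 1 for some j ≥ 0.
Then a(j+1) = -3a(j) − 4 = -3·((-3)^j − 1) − 4 = -3·(-3)^j + 3 − 4 = (-3)^{j+1} − 1.
By induction, a(i) = (-3)^i − 1 for all i ≥ 0.

a(i) = (-3)^i − 1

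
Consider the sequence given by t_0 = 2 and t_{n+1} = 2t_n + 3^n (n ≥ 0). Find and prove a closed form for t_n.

Claim: t_n = 2^n + 3^n.

Base case: t_0 = 2, and 2^0 + 3^0 = 1 + 1 = 2.
Assume t_m = 2^m + 3^m for some m ≥ 0.
Then t_{m+1} = 2t_m + 3^m = 2·(2^m + 3^m) + 3^m = 2^{m+1} + 2·3^m + 3^m = 2^{m+1} + 3·3^m = 2^{m+1} + 3^{m+1}.
So the formula holds for m+1, and by induction t_n = 2^n + 3^n for all n ≥ 0.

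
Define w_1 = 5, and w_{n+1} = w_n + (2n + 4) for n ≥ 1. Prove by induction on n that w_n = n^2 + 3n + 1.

Base case: w_1 = 5, and 1^2 + 3·1 + 1 = 5.
Assume w_m = m^2 + 3m + 1.
Then w_{m+1} = w_m + (2m + 4) = (m^2 + 3m + 1) + (2m + 4) = m^2 + 5m + 5,
and (m+1)^2 + 3·(m+1) + 1 = m^2 + 5m + 5.
This completes the inductive step, so w_n = n^2 + 3n + 1 for all n ≥ 1.

w_n = n^2 + 3n + 1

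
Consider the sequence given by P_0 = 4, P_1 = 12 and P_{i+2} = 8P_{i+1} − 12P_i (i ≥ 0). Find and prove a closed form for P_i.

Claim: P_i = 3·2^i + 6^i.

Base cases: P_0 = 4 and 3·2^0 + 6^0 = 4; P_1 = 12 and 3·2^1 + 6^1 = 12.
Assume P_j = 3·2^j + 6^j for all 0 ≤ j ≤ m, where m ≥ 1.
Then P_{m+1} = 8P_m − 12P_{m−1} = 8·(3·2^m + 6^m) − 12·(3·2^{m−1} + 6^{m−1}) = 3·(8·2 − 12)2^{m−1} + (8·6 − 12)6^{m−1} = 12·2^{m−1} + 36·6^{m−1} = 3·2^{m+1} + 6^{m+1}.
This completes the inductive step, so P_i = 3·2^i + 6^i for all i ≥ 0.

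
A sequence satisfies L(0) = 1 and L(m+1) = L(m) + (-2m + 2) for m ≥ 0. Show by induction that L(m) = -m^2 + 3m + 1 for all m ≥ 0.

Base case: L(0) = 1, and -0^2 + 3·0 + 1 = 1.
Assume L(k) = -k^2 + 3k + 1.
Then L(k+1) = L(k) + (-2k + 2) = (-k^2 + 3k + 1) + (-2k + 2) = -k^2 + k + 3,
and -(k+1)^2 + 3·(k+1) + 1 = -k^2 + k + 3.
By induction, L(m) = -m^2 + 3m + 1 for all m ≥ 0.

L(m) = -m^2 + 3m + 1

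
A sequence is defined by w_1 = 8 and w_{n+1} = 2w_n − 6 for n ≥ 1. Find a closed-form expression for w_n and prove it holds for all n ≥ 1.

Claim: w_n = 2^n + 6.

Base case: w_1 = 8, and 2^1 + 6 = 2 + 6 = 8.
Assume w_r = 2^r + 6 for some r ≥ 1.
Then w_{r+1} = 2w_r − 6 = 2·(2^r + 6) − 6 = 2^{r+1} + 12 − 6 = 2^{r+1} + 6.
Hence w_n = 2^n + 6 for every n ≥ 1, by induction.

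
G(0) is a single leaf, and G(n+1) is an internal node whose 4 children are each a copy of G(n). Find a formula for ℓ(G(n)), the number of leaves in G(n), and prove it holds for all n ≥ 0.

Claim: ℓ(G(n)) = 4^n.

Base case: ℓ(G(0)) = 1, and 4^0 = 1.
Assume ℓ(G(m)) = 4^m.
Then ℓ(G(m+1)) = 4·ℓ(G(m)) = 4·4^m = 4^{m+1}.
So the formula holds for m+1, and by induction ℓ(G(n)) = 4^n for all n ≥ 0.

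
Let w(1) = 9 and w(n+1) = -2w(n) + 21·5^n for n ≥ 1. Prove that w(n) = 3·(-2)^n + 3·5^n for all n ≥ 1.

Base case: w(1) = 9, and 3·(-2)^1 + 3·5^1 = -6 + 15 = 9.
Assume w(m) = 3·(-2)^m + 3·5^m for some m ≥ 1.
Then w(m+1) = -2w(m) + 21·5^m = -2·(3·(-2)^m + 3·5^m) + 21·5^m = 3·(-2)^{m+1} − 6·5^m + 21·5^m = 3·(-2)^{m+1} + 15·5^m = 3·(-2)^{m+1} + 3·5^{m+1}.
Hence w(n) = 3·(-2)^n + 3·5^n for every n ≥ 1, by induction.

w(n) = 3·(-2)^n + 3·5^n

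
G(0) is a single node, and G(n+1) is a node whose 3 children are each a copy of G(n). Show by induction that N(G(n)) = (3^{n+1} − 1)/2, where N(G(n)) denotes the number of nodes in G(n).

Base case: N(G(0)) = 1, and (3^{0+1} − 1)/2 = 1.
Assume N(G(r)) = (3^{r+1} − 1)/2.
Then N(G(r+1)) = 1 + 3N(G(r)) = 1 + 3·(3^{r+1} − 1)/2 = 1 + (3^{r+2} − 3)/2 = (2 + 3^{r+2} − 3)/2 = (3^{r+2} − 1)/2.
This completes the inductive step, so N(G(n)) = (3^{n+1} − 1)/2 for all n ≥ 0.

N(G(n)) = (3^{n+1} − 1)/2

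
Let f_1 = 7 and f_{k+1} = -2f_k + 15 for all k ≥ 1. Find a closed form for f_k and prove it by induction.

Claim: f_k = -(-2)^k + 5.

Base case: f_1 = 7, and -(-2)^1 + 5 = 2 + 5 = 7.
Assume f_r = -(-2)^r + 5 for some r ≥ 1.
Then f_{r+1} = -2f_r + 15 = -2·(-(-2)^r + 5) + 15 = 2·(-2)^r − 10 + 15 = -(-2)^{r+1} + 5.
By induction, f_k = -(-2)^k + 5 for all k ≥ 1.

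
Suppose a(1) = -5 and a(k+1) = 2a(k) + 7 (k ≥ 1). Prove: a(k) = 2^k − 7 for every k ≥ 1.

Base case: a(1) = -5, and 2^1 − 7 = 2 − 7 = -5.
Assume a(r) = 2^r − 7 for some r ≥ 1.
Then a(r+1) = 2a(r) + 7 = 2·(2^r − 7) + 7 = 2^{r+1} − 14 + 7 = 2^{r+1} − 7.
Hence a(k) = 2^k − 7 for every k ≥ 1, by induction.

a(k) = 2^k − 7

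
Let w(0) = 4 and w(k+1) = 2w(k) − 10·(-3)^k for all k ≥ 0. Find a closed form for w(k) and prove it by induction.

Claim: w(k) = 2·2^k + 2·(-3)^k.

Base case: w(0) = 4, and 2·2^0 + 2·(-3)^0 = 2 + 2 = 4.
Assume w(r) = 2·2^r + 2·(-3)^r for some r ≥ 0.
Then w(r+1) = 2w(r) − 10·(-3)^r = 2·(2·2^r + 2·(-3)^r) − 10·(-3)^r = 2·2^{r+1} + 4·(-3)^r − 10·(-3)^r = 2·2^{r+1} − 6·(-3)^r = 2·2^{r+1} + 2·(-3)^{r+1}.
By induction, w(k) = 2·2^k + 2·(-3)^k for all k ≥ 0.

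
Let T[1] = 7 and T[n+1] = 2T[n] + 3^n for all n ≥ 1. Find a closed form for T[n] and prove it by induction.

Claim: T[n] = 2·2^n + 3^n.

Base case: T[1] = 7, and 2·2^1 + 3^1 = 4 + 3 = 7.
Assume T[k] = 2·2^k + 3^k for some k ≥ 1.
Then T[k+1] = 2T[k] + 3^k = 2·(2·2^k + 3^k) + 3^k = 2·2^{k+1} + 2·3^k + 3^k = 2·2^{k+1} + 3·3^k = 2·2^{k+1} + 3^{k+1}.
By induction, T[n] = 2·2^n + 3^n for all n ≥ 1.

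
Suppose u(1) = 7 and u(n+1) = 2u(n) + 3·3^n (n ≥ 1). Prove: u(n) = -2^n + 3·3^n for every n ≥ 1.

Base case: u(1) = 7, and -2^1 + 3·3^1 = -2 + 9 = 7.
Assume u(m) = -2^m + 3·3^m for some m ≥ 1.
Then u(m+1) = 2u(m) + 3·3^m = 2·(-2^m + 3·3^m) + 3·3^m = -2^{m+1} + 6·3^m + 3·3^m = -2^{m+1} + 9·3^m = -2^{m+1} + 3·3^{m+1}.
Hence u(n) = -2^n + 3·3^n for every n ≥ 1, by induction.

u(n) = -2^n + 3·3^n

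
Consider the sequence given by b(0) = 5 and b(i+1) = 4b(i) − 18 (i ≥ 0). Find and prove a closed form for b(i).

Claim: b(i) = -4^i + 6.

Base case: b(0) = 5, and -4^0 + 6 = -1 + 6 = 5.
Assume b(k) = -4^k + 6 for some k ≥ 0.
Then b(k+1) = 4b(k) − 18 = 4·(-4^k + 6) − 18 = -4^{k+1} + 24 − 18 = -4^{k+1} + 6.
Hence b(i) = -4^i + 6 for every i ≥ 0, by induction.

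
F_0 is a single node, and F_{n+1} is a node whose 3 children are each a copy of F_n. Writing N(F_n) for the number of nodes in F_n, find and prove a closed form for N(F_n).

Claim: N(F_n) = (3^{n+1} − 1)/2.

Base case: N(F_0) = 1, and (3^{0+1} − 1)/2 = 1.
Assume N(F_j) = (3^{j+1} − 1)/2.
Then N(F_{j+1}) = 1 + 3N(F_j) = 1 + 3·(3^{j+1} − 1)/2 = 1 + (3^{j+2} − 3)/2 = (2 + 3^{j+2} − 3)/2 = (3^{j+2} − 1)/2.
So the formula holds for j+1, and by induction N(F_n) = (3^{n+1} − 1)/2 for all n ≥ 0.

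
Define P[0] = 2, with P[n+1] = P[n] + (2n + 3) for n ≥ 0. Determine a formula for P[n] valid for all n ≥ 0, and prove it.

Claim: P[n] = n^2 + 2n + 2.

Base case: P[0] = 2, and 0^2 + 2·0 + 2 = 2.
Assume P[m] = m^2 + 2m + 2.
Then P[m+1] = P[m] + (2m + 3) = (m^2 + 2m + 2) + (2m + 3) = m^2 + 4m + 5,
and (m+1)^2 + 2·(m+1) + 2 = m^2 + 4m + 5.
By induction, P[n] = n^2 + 2n + 2 for all n ≥ 0.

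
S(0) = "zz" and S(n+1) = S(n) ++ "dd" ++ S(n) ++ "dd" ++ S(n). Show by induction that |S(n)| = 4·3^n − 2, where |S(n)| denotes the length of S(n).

Base case: |S(0)| = 2, and 4·3^0 − 2 = 2.
Assume |S(r)| = 4·3^r − 2.
Then |S(r+1)| = 3|S(r)| + 4 = 3(4·3^r − 2) + 4 = 4·3^{r+1} − 6 + 4 = 4·3^{r+1} − 2.
This completes the inductive step, so |S(n)| = 4·3^n − 2 for all n ≥ 0.

|S(n)| = 4·3^n − 2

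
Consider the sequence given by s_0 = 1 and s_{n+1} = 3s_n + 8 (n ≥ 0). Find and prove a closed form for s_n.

Claim: s_n = 5·3^n − 4.

Base case: s_0 = 1, and 5·3^0 − 4 = 5 − 4 = 1.
Assume s_j = 5·3^j − 4 for some j ≥ 0.
Then s_{j+1} = 3s_j + 8 = 3·(5·3^j − 4) + 8 = 15·3^j − 12 + 8 = 5·3^{j+1} − 4.
This completes the inductive step, so s_n = 5·3^n − 4 for all n ≥ 0.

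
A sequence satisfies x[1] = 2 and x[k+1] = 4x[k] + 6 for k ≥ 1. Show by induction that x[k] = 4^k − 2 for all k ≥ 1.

Base case: x[1] = 2, and 4^1 − 2 = 4 − 2 = 2.
Assume x[m] = 4^m − 2 for some m ≥ 1.
Then x[m+1] = 4x[m] + 6 = 4·(4^m − 2) + 6 = 4^{m+1} − 8 + 6 = 4^{m+1} − 2.
So the formula holds for m+1, and by induction x[k] = 4^k − 2 for all k ≥ 1.

x[k] = 4^k − 2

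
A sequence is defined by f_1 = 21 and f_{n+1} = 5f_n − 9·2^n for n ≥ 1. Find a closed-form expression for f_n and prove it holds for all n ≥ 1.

Claim: f_n = 3·5^n + 3·2^n.

Base case: f_1 = 21, and 3·5^1 + 3·2^1 = 15 + 6 = 21.
Assume f_m = 3·5^m + 3·2^m for some m ≥ 1.
Then f_{m+1} = 5f_m − 9·2^m = 5·(3·5^m + 3·2^m) − 9·2^m = 3·5^{m+1} + 15·2^m − 9·2^m = 3·5^{m+1} + 6·2^m = 3·5^{m+1} + 3·2^{m+1}.
This completes the inductive step, so f_n = 3·5^n + 3·2^n for all n ≥ 1.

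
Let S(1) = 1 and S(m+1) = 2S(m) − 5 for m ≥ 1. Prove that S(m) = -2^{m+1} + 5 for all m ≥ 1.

Base case: S(1) = 1, and -2^{1+1} + 5 = -4 + 5 = 1.
Assume S(j) = -2^{j+1} + 5 for some j ≥ 1.
Then S(j+1) = 2S(j) − 5 = 2·(-2^{j+1} + 5) − 5 = -2^{j+2} + 10 − 5 = -2^{j+2} + 5.
So the formula holds for j+1, and by induction S(m) = -2^{m+1} + 5 for all m ≥ 1.

S(m) = -2^{m+1} + 5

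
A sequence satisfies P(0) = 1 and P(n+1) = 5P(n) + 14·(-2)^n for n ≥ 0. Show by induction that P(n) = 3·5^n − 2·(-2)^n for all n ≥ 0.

Base case: P(0) = 1, and 3·5^0 − 2·(-2)^0 = 3 − 2 = 1.
Assume P(m) = 3·5^m − 2·(-2)^m for some m ≥ 0.
Then P(m+1) = 5P(m) + 14·(-2)^m = 5·(3·5^m − 2·(-2)^m) + 14·(-2)^m = 3·5^{m+1} − 10·(-2)^m + 14·(-2)^m = 3·5^{m+1} + 4·(-2)^m = 3·5^{m+1} − 2·(-2)^{m+1}.
By induction, P(n) = 3·5^n − 2·(-2)^n for all n ≥ 0.

P(n) = 3·5^n − 2·(-2)^n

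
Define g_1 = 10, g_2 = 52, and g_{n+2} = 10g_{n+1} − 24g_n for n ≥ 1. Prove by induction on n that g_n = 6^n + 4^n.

Base cases: g_1 = 10 and 6^1 + 4^1 = 10; g_2 = 52 and 6^2 + 4^2 = 52.
Assume g_j = 6^j + 4^j for all 1 ≤ j ≤ k, where k ≥ 2.
Then g_{k+1} = 10g_k − 24g_{k−1} = 10·(6^k + 4^k) − 24·(6^{k−1} + 4^{k−1}) = (10·6 − 24)6^{k−1} + (10·4 − 24)4^{k−1} = 36·6^{k−1} + 16·4^{k−1} = 6^{k+1} + 4^{k+1}.
By strong induction, g_n = 6^n + 4^n for all n ≥ 1.

g_n = 6^n + 4^n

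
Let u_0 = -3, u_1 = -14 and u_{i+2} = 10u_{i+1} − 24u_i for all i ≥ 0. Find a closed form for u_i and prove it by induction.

Claim: u_i = -6^i − 2·4^i.

Base cases: u_0 = -3 and -6^0 − 2·4^0 = -3; u_1 = -14 and -6^1 − 2·4^1 = -14.
Assume u_j = -6^j − 2·4^j for all 0 ≤ j ≤ r, where r ≥ 1.
Then u_{r+1} = 10u_r − 24u_{r−1} = 10·(-6^r − 2·4^r) − 24·(-6^{r−1} − 2·4^{r−1}) = -(10·6 − 24)6^{r−1} − 2·(10·4 − 24)4^{r−1} = -36·6^{r−1} − 32·4^{r−1} = -6^{r+1} − 2·4^{r+1}.
By strong induction, u_i = -6^i − 2·4^i for all i ≥ 0.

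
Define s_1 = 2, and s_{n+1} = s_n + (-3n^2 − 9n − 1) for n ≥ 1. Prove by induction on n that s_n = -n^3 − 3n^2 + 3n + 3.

Base case: s_1 = 2, and -1^3 − 3·1^2 + 3·1 + 3 = 2.
Assume s_r = -r^3 − 3r^2 + 3r + 3.
Then s_{r+1} = s_r + (-3r^2 − 9r − 1) = (-r^3 − 3r^2 + 3r + 3) + (-3r^2 − 9r − 1) = -r^3 − 6r^2 − 6r + 2,
and -(r+1)^3 − 3·(r+1)^2 + 3·(r+1) + 3 = -r^3 − 6r^2 − 6r + 2.
By induction, s_n = -n^3 − 3n^2 + 3n + 3 for all n ≥ 1.

s_n = -n^3 − 3n^2 + 3n + 3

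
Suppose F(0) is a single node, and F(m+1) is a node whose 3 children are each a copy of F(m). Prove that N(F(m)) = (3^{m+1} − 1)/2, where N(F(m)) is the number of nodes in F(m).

Base case: N(F(0)) = 1, and (3^{0+1} − 1)/2 = 1.
Assume N(F(r)) = (3^{r+1} − 1)/2.
Then N(F(r+1)) = 1 + 3N(F(r)) = 1 + 3·(3^{r+1} − 1)/2 = 1 + (3^{r+2} − 3)/2 = (2 + 3^{r+2} − 3)/2 = (3^{r+2} − 1)/2.
This completes the inductive step, so N(F(m)) = (3^{m+1} − 1)/2 for all m ≥ 0.

N(F(m)) = (3^{m+1} − 1)/2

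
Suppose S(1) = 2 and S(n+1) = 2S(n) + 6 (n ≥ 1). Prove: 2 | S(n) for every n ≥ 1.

Base case: S(1) = 2 = 2·1, so 2 | S(1).
Assume 2 | S(m), so S(m) = 2t for some integer t.
Then S(m+1) = 2S(m) + 6 = 2·(2t) + 6 = 2(2t + 3), so 2 | S(m+1).
By induction, 2 | S(n) for all n ≥ 1.

2 | S(n)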